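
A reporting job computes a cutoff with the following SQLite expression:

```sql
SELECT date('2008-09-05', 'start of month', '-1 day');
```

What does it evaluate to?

`start of month` rewinds 2008-09-05 to 2008-09-01.
Going back 1 day from 2008-09-01 reaches 2008-08-31 (last day of August, 31 days).

2008-08-31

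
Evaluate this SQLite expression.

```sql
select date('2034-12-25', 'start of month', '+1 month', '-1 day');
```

2034-12-31

`start of month` rewinds 2034-12-25 to 2034-12-01.
Adding +1 month to 2034-12-01 gives 2035-01-01.
Going back 1 day from 2035-01-01 reaches 2034-12-31 (last day of December, 31 days).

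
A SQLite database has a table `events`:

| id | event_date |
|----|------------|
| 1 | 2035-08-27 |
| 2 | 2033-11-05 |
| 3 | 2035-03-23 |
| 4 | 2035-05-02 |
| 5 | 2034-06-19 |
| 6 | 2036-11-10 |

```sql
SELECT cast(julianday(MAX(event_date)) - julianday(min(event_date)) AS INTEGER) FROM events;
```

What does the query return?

MIN = 2033-11-05, MAX = 2036-11-10.
25 days remain in November 2033 after the 5th (30 − 5).
Full months from December 2033 through October 2036 contribute their day counts.
Then 10 days into November 2036.
Total: 25 + 31 + 31 + 28 + 31 + 30 + 31 + 30 + 31 + 31 + 30 + 31 + 30 + 31 + 31 + 28 + 31 + 30 + 31 + 30 + 31 + 31 + 30 + 31 + 30 + 31 + 31 + 29 + 31 + 30 + 31 + 30 + 31 + 31 + 30 + 31 + 10 = 1101.

1101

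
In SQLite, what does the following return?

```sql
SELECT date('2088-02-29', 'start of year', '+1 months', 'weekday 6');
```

`start of year` rewinds 2088-02-29 to 2088-01-01.
Adding +1 month to 2088-01-01 gives 2088-02-01.
`weekday 6` advances to the next Saturday; 2088-02-01 is a Sunday, so it moves forward to 2088-02-07.

2088-02-07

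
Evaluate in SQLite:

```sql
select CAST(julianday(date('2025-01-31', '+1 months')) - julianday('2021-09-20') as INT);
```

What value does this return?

Adding +1 month to 2025-01-31 targets 2025-02-31. February 2025 has only 28 days, so SQLite normalizes the 3-day overflow forward to 2025-03-03.
10 days remain in September 2021 after the 20th (30 − 20).
Full months from October 2021 through February 2025 contribute their day counts.
Then 3 days into March 2025.
Total: 10 + 31 + 30 + 31 + 31 + 28 + 31 + 30 + 31 + 30 + 31 + 31 + 30 + 31 + 30 + 31 + 31 + 28 + 31 + 30 + 31 + 30 + 31 + 31 + 30 + 31 + 30 + 31 + 31 + 29 + 31 + 30 + 31 + 30 + 31 + 31 + 30 + 31 + 30 + 31 + 31 + 28 + 3 = 1260.

1260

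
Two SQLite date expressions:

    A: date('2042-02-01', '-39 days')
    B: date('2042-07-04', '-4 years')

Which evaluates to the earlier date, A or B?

B

A = 2041-12-24.
B = 2038-07-04.
B is earlier.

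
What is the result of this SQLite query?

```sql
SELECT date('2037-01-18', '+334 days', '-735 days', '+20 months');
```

Applying '+334 days' to 2037-01-18: counting 334 days forward gives 2037-12-18.
Applying '-735 days' to 2037-12-18: counting 735 days back gives 2035-12-14.
Adding +20 months to 2035-12-14 gives 2037-08-14.

2037-08-14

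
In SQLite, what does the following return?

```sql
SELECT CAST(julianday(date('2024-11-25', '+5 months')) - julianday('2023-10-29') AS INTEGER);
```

Adding +5 months to 2024-11-25 gives 2025-04-25.
2 days remain in October 2023 after the 29th (31 − 29).
Full months from November 2023 through March 2025 contribute their day counts.
Then 25 days into April 2025.
Total: 2 + 30 + 31 + 31 + 29 + 31 + 30 + 31 + 30 + 31 + 31 + 30 + 31 + 30 + 31 + 31 + 28 + 31 + 25 = 544.

544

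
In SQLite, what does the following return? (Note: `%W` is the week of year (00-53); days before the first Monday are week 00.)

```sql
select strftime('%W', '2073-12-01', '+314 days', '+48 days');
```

48

First apply '+314 days', '+48 days': 2073-12-01 → 2074-11-28.
2074-11-28 is a Wednesday. SQLite's %W counts Mondays since the year started; the result is 48.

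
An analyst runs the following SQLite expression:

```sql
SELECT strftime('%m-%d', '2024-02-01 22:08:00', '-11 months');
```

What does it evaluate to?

03-01

First apply '-11 months': 2024-02-01 22:08:00 → 2023-03-01 22:08:00.
`%m-%d` extracts the month-day: 03-01.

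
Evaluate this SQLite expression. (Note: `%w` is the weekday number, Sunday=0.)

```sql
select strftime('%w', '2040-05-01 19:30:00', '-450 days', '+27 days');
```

First apply '-450 days', '+27 days': 2040-05-01 19:30:00 → 2039-03-05 19:30:00.
2039-03-05 is a Saturday; with Sunday=0 that is 6.

6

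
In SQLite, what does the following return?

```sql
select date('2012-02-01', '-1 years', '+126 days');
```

2011-06-07

Adding -1 year to 2012-02-01 gives 2011-02-01.
Applying '+126 days' to 2011-02-01: counting 126 days forward gives 2011-06-07.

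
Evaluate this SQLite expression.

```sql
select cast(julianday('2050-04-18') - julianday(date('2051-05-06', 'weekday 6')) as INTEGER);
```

`weekday 6` advances to the next Saturday; 2051-05-06 is already a Saturday, so it stays at 2051-05-06.
12 days remain in April 2050 after the 18th (30 − 18).
Full months from May 2050 through April 2051 contribute their day counts.
Then 6 days into May 2051.
Total: 12 + 31 + 30 + 31 + 31 + 30 + 31 + 30 + 31 + 31 + 28 + 31 + 30 + 6 = 383.
The subtraction is earlier − later, so the result is −383 → -383.

-383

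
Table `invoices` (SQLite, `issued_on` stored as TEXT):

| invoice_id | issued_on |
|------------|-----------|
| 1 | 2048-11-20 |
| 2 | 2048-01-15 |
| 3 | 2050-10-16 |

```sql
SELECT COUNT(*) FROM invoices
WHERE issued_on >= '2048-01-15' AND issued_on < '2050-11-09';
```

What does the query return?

Rows in [2048-01-15, 2050-11-09): 2048-11-20, 2048-01-15, 2050-10-16 → 3 rows.

3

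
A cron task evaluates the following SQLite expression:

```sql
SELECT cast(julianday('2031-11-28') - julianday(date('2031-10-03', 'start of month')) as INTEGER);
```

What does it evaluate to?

`start of month` rewinds 2031-10-03 to 2031-10-01.
30 days remain in October 2031 after the 1st (31 − 1).
Then 28 days into November 2031.
Total: 30 + 28 = 58.

58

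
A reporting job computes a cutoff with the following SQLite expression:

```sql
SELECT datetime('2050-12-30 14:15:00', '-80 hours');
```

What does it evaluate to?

2050-12-27 06:15:00

-80 hours from 2050-12-30 14:15:00 is 2050-12-27 06:15:00 (crosses midnight).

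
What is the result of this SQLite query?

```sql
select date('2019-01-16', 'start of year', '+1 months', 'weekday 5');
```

`start of year` rewinds 2019-01-16 to 2019-01-01.
Adding +1 month to 2019-01-01 gives 2019-02-01.
`weekday 5` advances to the next Friday; 2019-02-01 is already a Friday, so it stays at 2019-02-01.

2019-02-01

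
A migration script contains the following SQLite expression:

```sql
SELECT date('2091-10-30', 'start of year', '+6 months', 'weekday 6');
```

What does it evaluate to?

`start of year` rewinds 2091-10-30 to 2091-01-01.
Adding +6 months to 2091-01-01 gives 2091-07-01.
`weekday 6` advances to the next Saturday; 2091-07-01 is a Sunday, so it moves forward to 2091-07-07.

2091-07-07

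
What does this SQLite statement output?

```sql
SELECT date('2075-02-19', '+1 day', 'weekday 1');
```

2075-02-25

Advancing 1 more day within February lands on 2075-02-20.
`weekday 1` advances to the next Monday; 2075-02-20 is a Wednesday, so it moves forward to 2075-02-25.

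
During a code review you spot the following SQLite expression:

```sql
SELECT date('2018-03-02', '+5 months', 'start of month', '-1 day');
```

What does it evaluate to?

Adding +5 months to 2018-03-02 gives 2018-08-02.
`start of month` rewinds 2018-08-02 to 2018-08-01.
Going back 1 day from 2018-08-01 reaches 2018-07-31 (last day of July, 31 days).

2018-07-31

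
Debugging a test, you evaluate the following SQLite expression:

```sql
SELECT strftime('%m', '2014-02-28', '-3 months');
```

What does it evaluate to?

First apply '-3 months': 2014-02-28 → 2013-11-28.
`%m` extracts the 2-digit month (01-12): 11.

11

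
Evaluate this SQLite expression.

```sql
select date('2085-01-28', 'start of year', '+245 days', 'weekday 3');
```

2085-09-05

`start of year` rewinds 2085-01-28 to 2085-01-01.
Applying '+245 days' to 2085-01-01: counting 245 days forward gives 2085-09-03.
`weekday 3` advances to the next Wednesday; 2085-09-03 is a Monday, so it moves forward to 2085-09-05.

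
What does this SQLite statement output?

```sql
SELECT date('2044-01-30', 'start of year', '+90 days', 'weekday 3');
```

2044-04-06

`start of year` rewinds 2044-01-30 to 2044-01-01.
Applying '+90 days' to 2044-01-01: counting 90 days forward gives 2044-03-31.
`weekday 3` advances to the next Wednesday; 2044-03-31 is a Thursday, so it moves forward to 2044-04-06.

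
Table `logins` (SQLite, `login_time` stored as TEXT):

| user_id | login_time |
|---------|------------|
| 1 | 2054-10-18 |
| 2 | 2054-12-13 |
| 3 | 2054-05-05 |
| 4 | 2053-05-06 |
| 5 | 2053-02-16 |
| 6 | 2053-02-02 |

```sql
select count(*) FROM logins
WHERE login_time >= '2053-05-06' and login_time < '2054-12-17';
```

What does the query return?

4

Rows in [2053-05-06, 2054-12-17): 2054-10-18, 2054-12-13, 2054-05-05, 2053-05-06 → 4 rows.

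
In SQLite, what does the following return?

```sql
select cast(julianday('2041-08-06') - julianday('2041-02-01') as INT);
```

27 days remain in February 2041 after the 1st (28 − 1).
March 2041: 31 days.
April 2041: 30 days.
May 2041: 31 days.
June 2041: 30 days.
July 2041: 31 days.
Then 6 days into August 2041.
Total: 27 + 31 + 30 + 31 + 30 + 31 + 6 = 186.

186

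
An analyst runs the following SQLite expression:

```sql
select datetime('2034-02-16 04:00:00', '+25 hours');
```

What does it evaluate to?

2034-02-17 05:00:00

+25 hours from 2034-02-16 04:00:00 is 2034-02-17 05:00:00 (crosses midnight).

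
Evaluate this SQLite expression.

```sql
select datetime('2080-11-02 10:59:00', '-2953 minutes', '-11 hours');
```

2080-10-30 22:46:00

2953 minutes = 49h 13m; -2953 minutes from 2080-11-02 10:59:00 is 2080-10-31 09:46:00 (crosses midnight).
-11 hours from 2080-10-31 09:46:00 is 2080-10-30 22:46:00 (crosses midnight).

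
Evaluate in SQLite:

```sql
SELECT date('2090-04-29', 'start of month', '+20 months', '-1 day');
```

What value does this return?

2091-11-30

`start of month` rewinds 2090-04-29 to 2090-04-01.
Adding +20 months to 2090-04-01 gives 2091-12-01.
Going back 1 day from 2091-12-01 reaches 2091-11-30 (last day of November, 30 days).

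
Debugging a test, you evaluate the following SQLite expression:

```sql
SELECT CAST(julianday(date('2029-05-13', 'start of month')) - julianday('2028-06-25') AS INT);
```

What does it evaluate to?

310

`start of month` rewinds 2029-05-13 to 2029-05-01.
5 days remain in June 2028 after the 25th (30 − 25).
Full months from July 2028 through April 2029 contribute their day counts.
Then 1 day into May 2029.
Total: 5 + 31 + 31 + 30 + 31 + 30 + 31 + 31 + 28 + 31 + 30 + 1 = 310.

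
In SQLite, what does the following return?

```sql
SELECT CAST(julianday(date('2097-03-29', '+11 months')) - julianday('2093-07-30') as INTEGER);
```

1675

Adding +11 months to 2097-03-29 targets 2098-02-29. February 2098 has only 28 days, so SQLite normalizes the 1-day overflow forward to 2098-03-01.
1 day remains in July 2093 after the 30th (31 − 30).
Full months from August 2093 through February 2098 contribute their day counts.
Then 1 day into March 2098.
Total: 1 + 31 + 30 + 31 + 30 + 31 + 31 + 28 + 31 + 30 + 31 + 30 + 31 + 31 + 30 + 31 + 30 + 31 + 31 + 28 + 31 + 30 + 31 + 30 + 31 + 31 + 30 + 31 + 30 + 31 + 31 + 29 + 31 + 30 + 31 + 30 + 31 + 31 + 30 + 31 + 30 + 31 + 31 + 28 + 31 + 30 + 31 + 30 + 31 + 31 + 30 + 31 + 30 + 31 + 31 + 28 + 1 = 1675.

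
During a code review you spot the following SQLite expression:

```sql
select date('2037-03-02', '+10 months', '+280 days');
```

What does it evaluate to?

2038-10-09

Adding +10 months to 2037-03-02 gives 2038-01-02.
Applying '+280 days' to 2038-01-02: counting 280 days forward gives 2038-10-09.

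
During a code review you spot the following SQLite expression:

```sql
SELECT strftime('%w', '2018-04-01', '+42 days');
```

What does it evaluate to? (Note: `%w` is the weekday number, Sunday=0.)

First apply '+42 days': 2018-04-01 → 2018-05-13.
2018-05-13 is a Sunday; with Sunday=0 that is 0.

0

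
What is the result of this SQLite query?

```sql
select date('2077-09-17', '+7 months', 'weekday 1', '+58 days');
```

Adding +7 months to 2077-09-17 gives 2078-04-17.
`weekday 1` advances to the next Monday; 2078-04-17 is a Sunday, so it moves forward to 2078-04-18.
Applying '+58 days' to 2078-04-18: counting 58 days forward gives 2078-06-15.

2078-06-15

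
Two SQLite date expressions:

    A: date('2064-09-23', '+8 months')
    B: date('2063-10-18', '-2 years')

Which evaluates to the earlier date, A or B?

B

A = 2065-05-23.
B = 2061-10-18.
B is earlier.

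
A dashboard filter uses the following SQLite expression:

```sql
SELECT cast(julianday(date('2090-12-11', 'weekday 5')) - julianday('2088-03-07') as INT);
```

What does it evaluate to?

1013

`weekday 5` advances to the next Friday; 2090-12-11 is a Monday, so it moves forward to 2090-12-15.
24 days remain in March 2088 after the 7th (31 − 7).
Full months from April 2088 through November 2090 contribute their day counts.
Then 15 days into December 2090.
Total: 24 + 30 + 31 + 30 + 31 + 31 + 30 + 31 + 30 + 31 + 31 + 28 + 31 + 30 + 31 + 30 + 31 + 31 + 30 + 31 + 30 + 31 + 31 + 28 + 31 + 30 + 31 + 30 + 31 + 31 + 30 + 31 + 30 + 15 = 1013.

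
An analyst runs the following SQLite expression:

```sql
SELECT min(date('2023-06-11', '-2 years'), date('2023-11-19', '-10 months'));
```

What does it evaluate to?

date('2023-06-11', '-2 years') → 2021-06-11.
date('2023-11-19', '-10 months') → 2023-01-19.
Earlier of the two is 2021-06-11.

2021-06-11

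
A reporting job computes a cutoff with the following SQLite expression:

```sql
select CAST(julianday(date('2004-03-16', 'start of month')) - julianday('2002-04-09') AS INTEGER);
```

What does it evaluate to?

`start of month` rewinds 2004-03-16 to 2004-03-01.
21 days remain in April 2002 after the 9th (30 − 9).
Full months from May 2002 through February 2004 contribute their day counts.
Then 1 day into March 2004.
Total: 21 + 31 + 30 + 31 + 31 + 30 + 31 + 30 + 31 + 31 + 28 + 31 + 30 + 31 + 30 + 31 + 31 + 30 + 31 + 30 + 31 + 31 + 29 + 1 = 692.

692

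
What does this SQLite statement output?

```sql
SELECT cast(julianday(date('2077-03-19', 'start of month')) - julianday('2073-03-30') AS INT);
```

`start of month` rewinds 2077-03-19 to 2077-03-01.
1 day remains in March 2073 after the 30th (31 − 30).
Full months from April 2073 through February 2077 contribute their day counts.
Then 1 day into March 2077.
Total: 1 + 30 + 31 + 30 + 31 + 31 + 30 + 31 + 30 + 31 + 31 + 28 + 31 + 30 + 31 + 30 + 31 + 31 + 30 + 31 + 30 + 31 + 31 + 28 + 31 + 30 + 31 + 30 + 31 + 31 + 30 + 31 + 30 + 31 + 31 + 29 + 31 + 30 + 31 + 30 + 31 + 31 + 30 + 31 + 30 + 31 + 31 + 28 + 1 = 1432.

1432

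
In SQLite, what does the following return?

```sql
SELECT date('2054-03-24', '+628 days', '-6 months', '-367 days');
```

2054-06-10

Applying '+628 days' to 2054-03-24: counting 628 days forward gives 2055-12-12.
Adding -6 months to 2055-12-12 gives 2055-06-12.
Applying '-367 days' to 2055-06-12: counting 367 days back gives 2054-06-10.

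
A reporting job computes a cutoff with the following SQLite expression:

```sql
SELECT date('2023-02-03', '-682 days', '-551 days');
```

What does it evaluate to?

2019-09-19

Applying '-682 days' to 2023-02-03: counting 682 days back gives 2021-03-23.
Applying '-551 days' to 2021-03-23: counting 551 days back gives 2019-09-19.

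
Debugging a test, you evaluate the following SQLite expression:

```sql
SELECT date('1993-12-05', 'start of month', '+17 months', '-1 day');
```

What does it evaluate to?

1995-04-30

`start of month` rewinds 1993-12-05 to 1993-12-01.
Adding +17 months to 1993-12-01 gives 1995-05-01.
Going back 1 day from 1995-05-01 reaches 1995-04-30 (last day of April, 30 days).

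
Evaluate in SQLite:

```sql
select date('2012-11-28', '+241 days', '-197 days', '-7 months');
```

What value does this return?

2012-06-11

Applying '+241 days' to 2012-11-28: counting 241 days forward gives 2013-07-27.
Applying '-197 days' to 2013-07-27: counting 197 days back gives 2013-01-11.
Adding -7 months to 2013-01-11 gives 2012-06-11.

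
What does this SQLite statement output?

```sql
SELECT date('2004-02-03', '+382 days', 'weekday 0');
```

2005-02-20

Applying '+382 days' to 2004-02-03: counting 382 days forward gives 2005-02-19.
`weekday 0` advances to the next Sunday; 2005-02-19 is a Saturday, so it moves forward to 2005-02-20.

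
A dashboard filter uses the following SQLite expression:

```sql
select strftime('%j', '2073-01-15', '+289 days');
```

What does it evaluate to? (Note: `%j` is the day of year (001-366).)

304

First apply '+289 days': 2073-01-15 → 2073-10-31.
Day-of-year for 2073-10-31: days since 2073-01-01 inclusive = 304, zero-padded to 304.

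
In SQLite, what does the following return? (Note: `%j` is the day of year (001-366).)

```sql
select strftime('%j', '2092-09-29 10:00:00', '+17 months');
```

First apply '+17 months': 2092-09-29 10:00:00 → 2094-03-01 10:00:00.
Day-of-year for 2094-03-01: days since 2094-01-01 inclusive = 60, zero-padded to 060.

060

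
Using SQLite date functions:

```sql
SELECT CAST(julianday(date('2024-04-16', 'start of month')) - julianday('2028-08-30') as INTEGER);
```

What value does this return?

-1612

`start of month` rewinds 2024-04-16 to 2024-04-01.
29 days remain in April 2024 after the 1st (30 − 1).
Full months from May 2024 through July 2028 contribute their day counts.
Then 30 days into August 2028.
Total: 29 + 31 + 30 + 31 + 31 + 30 + 31 + 30 + 31 + 31 + 28 + 31 + 30 + 31 + 30 + 31 + 31 + 30 + 31 + 30 + 31 + 31 + 28 + 31 + 30 + 31 + 30 + 31 + 31 + 30 + 31 + 30 + 31 + 31 + 28 + 31 + 30 + 31 + 30 + 31 + 31 + 30 + 31 + 30 + 31 + 31 + 29 + 31 + 30 + 31 + 30 + 31 + 30 = 1612.
The subtraction is earlier − later, so the result is −1612 → -1612.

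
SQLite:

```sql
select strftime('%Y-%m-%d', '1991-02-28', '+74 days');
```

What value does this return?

First apply '+74 days': 1991-02-28 → 1991-05-13.
`%Y-%m-%d` extracts the ISO date: 1991-05-13.

1991-05-13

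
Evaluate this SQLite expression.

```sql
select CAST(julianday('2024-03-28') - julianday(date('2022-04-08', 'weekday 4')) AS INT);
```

`weekday 4` advances to the next Thursday; 2022-04-08 is a Friday, so it moves forward to 2022-04-14.
16 days remain in April 2022 after the 14th (30 − 14).
Full months from May 2022 through February 2024 contribute their day counts.
Then 28 days into March 2024.
Total: 16 + 31 + 30 + 31 + 31 + 30 + 31 + 30 + 31 + 31 + 28 + 31 + 30 + 31 + 30 + 31 + 31 + 30 + 31 + 30 + 31 + 31 + 29 + 28 = 714.

714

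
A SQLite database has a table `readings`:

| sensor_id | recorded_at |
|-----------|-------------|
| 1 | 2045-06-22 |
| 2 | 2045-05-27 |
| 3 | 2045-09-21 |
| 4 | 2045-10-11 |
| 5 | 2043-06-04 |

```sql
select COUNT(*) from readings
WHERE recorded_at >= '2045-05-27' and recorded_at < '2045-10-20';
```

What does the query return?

Rows in [2045-05-27, 2045-10-20): 2045-06-22, 2045-05-27, 2045-09-21, 2045-10-11 → 4 rows.

4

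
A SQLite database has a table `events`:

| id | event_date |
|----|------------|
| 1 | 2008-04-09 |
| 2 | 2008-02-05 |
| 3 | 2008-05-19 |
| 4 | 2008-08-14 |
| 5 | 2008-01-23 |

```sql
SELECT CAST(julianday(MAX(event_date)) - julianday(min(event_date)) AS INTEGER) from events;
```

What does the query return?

MIN = 2008-01-23, MAX = 2008-08-14.
8 days remain in January 2008 after the 23rd (31 − 23).
Full months from February 2008 through July 2008 contribute their day counts.
Then 14 days into August 2008.
Total: 8 + 29 + 31 + 30 + 31 + 30 + 31 + 14 = 204.

204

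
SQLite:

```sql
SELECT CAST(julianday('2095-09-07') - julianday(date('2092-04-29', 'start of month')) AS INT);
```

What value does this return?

1254

`start of month` rewinds 2092-04-29 to 2092-04-01.
29 days remain in April 2092 after the 1st (30 − 1).
Full months from May 2092 through August 2095 contribute their day counts.
Then 7 days into September 2095.
Total: 29 + 31 + 30 + 31 + 31 + 30 + 31 + 30 + 31 + 31 + 28 + 31 + 30 + 31 + 30 + 31 + 31 + 30 + 31 + 30 + 31 + 31 + 28 + 31 + 30 + 31 + 30 + 31 + 31 + 30 + 31 + 30 + 31 + 31 + 28 + 31 + 30 + 31 + 30 + 31 + 31 + 7 = 1254.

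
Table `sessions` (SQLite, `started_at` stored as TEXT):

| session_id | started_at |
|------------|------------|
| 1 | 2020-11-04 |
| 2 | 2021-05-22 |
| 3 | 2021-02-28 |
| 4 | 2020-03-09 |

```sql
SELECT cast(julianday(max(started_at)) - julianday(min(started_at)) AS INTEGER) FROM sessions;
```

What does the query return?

439

MIN = 2020-03-09, MAX = 2021-05-22.
22 days remain in March 2020 after the 9th (31 − 9).
Full months from April 2020 through April 2021 contribute their day counts.
Then 22 days into May 2021.
Total: 22 + 30 + 31 + 30 + 31 + 31 + 30 + 31 + 30 + 31 + 31 + 28 + 31 + 30 + 22 = 439.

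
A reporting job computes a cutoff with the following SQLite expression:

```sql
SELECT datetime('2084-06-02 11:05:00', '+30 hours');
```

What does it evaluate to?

2084-06-03 17:05:00

+30 hours from 2084-06-02 11:05:00 is 2084-06-03 17:05:00 (crosses midnight).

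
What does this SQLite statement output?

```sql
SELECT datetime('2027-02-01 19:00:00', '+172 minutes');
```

2027-02-01 21:52:00

172 minutes = 2h 52m; +172 minutes from 2027-02-01 19:00:00 is 2027-02-01 21:52:00.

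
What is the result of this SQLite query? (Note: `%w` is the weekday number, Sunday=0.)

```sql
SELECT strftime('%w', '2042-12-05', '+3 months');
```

4

First apply '+3 months': 2042-12-05 → 2043-03-05.
2043-03-05 is a Thursday; with Sunday=0 that is 4.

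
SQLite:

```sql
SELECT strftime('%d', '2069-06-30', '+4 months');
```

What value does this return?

First apply '+4 months': 2069-06-30 → 2069-10-30.
`%d` extracts the 2-digit day of month: 30.

30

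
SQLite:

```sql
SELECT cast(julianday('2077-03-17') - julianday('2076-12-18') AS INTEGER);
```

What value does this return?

13 days remain in December 2076 after the 18th (31 − 18).
January 2077: 31 days.
February 2077: 28 days.
Then 17 days into March 2077.
Total: 13 + 31 + 28 + 17 = 89.

89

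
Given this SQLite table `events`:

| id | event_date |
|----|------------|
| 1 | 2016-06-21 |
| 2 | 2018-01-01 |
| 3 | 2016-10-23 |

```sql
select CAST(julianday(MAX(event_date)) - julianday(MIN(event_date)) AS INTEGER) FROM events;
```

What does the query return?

559

MIN = 2016-06-21, MAX = 2018-01-01.
9 days remain in June 2016 after the 21st (30 − 21).
Full months from July 2016 through December 2017 contribute their day counts.
Then 1 day into January 2018.
Total: 9 + 31 + 31 + 30 + 31 + 30 + 31 + 31 + 28 + 31 + 30 + 31 + 30 + 31 + 31 + 30 + 31 + 30 + 31 + 1 = 559.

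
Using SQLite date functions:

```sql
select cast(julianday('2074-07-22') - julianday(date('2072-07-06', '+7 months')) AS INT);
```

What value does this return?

Adding +7 months to 2072-07-06 gives 2073-02-06.
22 days remain in February 2073 after the 6th (28 − 6).
Full months from March 2073 through June 2074 contribute their day counts.
Then 22 days into July 2074.
Total: 22 + 31 + 30 + 31 + 30 + 31 + 31 + 30 + 31 + 30 + 31 + 31 + 28 + 31 + 30 + 31 + 30 + 22 = 531.

531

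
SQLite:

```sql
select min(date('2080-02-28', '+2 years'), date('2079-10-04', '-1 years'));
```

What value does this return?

2078-10-04

date('2080-02-28', '+2 years') → 2082-02-28.
date('2079-10-04', '-1 years') → 2078-10-04.
Earlier of the two is 2078-10-04.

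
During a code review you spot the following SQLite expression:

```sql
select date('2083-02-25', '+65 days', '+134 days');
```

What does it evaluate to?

Applying '+65 days' to 2083-02-25: counting 65 days forward gives 2083-05-01.
Applying '+134 days' to 2083-05-01: counting 134 days forward gives 2083-09-12.

2083-09-12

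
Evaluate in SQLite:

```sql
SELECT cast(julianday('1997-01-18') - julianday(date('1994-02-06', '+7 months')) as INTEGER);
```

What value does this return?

Adding +7 months to 1994-02-06 gives 1994-09-06.
24 days remain in September 1994 after the 6th (30 − 6).
Full months from October 1994 through December 1996 contribute their day counts.
Then 18 days into January 1997.
Total: 24 + 31 + 30 + 31 + 31 + 28 + 31 + 30 + 31 + 30 + 31 + 31 + 30 + 31 + 30 + 31 + 31 + 29 + 31 + 30 + 31 + 30 + 31 + 31 + 30 + 31 + 30 + 31 + 18 = 865.

865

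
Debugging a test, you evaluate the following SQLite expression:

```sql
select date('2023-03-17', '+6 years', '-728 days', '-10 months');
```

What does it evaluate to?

Adding +6 years to 2023-03-17 gives 2029-03-17.
Applying '-728 days' to 2029-03-17: counting 728 days back gives 2027-03-20.
Adding -10 months to 2027-03-20 gives 2026-05-20.

2026-05-20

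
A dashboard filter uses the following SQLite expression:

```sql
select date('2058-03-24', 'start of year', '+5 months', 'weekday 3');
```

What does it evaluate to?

`start of year` rewinds 2058-03-24 to 2058-01-01.
Adding +5 months to 2058-01-01 gives 2058-06-01.
`weekday 3` advances to the next Wednesday; 2058-06-01 is a Saturday, so it moves forward to 2058-06-05.

2058-06-05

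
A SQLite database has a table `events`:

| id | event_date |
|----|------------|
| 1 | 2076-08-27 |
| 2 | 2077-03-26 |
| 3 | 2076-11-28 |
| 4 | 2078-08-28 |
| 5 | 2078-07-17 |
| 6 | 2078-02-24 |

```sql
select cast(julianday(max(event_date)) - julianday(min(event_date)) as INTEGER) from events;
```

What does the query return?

MIN = 2076-08-27, MAX = 2078-08-28.
4 days remain in August 2076 after the 27th (31 − 27).
Full months from September 2076 through July 2078 contribute their day counts.
Then 28 days into August 2078.
Total: 4 + 30 + 31 + 30 + 31 + 31 + 28 + 31 + 30 + 31 + 30 + 31 + 31 + 30 + 31 + 30 + 31 + 31 + 28 + 31 + 30 + 31 + 30 + 31 + 28 = 731.

731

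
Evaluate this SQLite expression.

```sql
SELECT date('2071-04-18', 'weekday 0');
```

`weekday 0` advances to the next Sunday; 2071-04-18 is a Saturday, so it moves forward to 2071-04-19.

2071-04-19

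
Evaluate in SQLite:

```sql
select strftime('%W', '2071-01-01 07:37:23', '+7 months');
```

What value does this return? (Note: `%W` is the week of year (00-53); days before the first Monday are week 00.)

30

First apply '+7 months': 2071-01-01 07:37:23 → 2071-08-01 07:37:23.
2071-08-01 is a Saturday. SQLite's %W counts Mondays since the year started; the result is 30.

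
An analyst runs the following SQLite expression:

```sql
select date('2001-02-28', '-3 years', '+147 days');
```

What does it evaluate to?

Adding -3 years to 2001-02-28 gives 1998-02-28.
Applying '+147 days' to 1998-02-28: counting 147 days forward gives 1998-07-25.

1998-07-25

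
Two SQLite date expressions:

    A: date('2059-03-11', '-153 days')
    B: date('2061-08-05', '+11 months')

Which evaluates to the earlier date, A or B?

A

A = 2058-10-09.
B = 2062-07-05.
A is earlier.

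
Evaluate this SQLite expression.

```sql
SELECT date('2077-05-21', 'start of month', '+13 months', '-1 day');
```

2078-05-31

`start of month` rewinds 2077-05-21 to 2077-05-01.
Adding +13 months to 2077-05-01 gives 2078-06-01.
Going back 1 day from 2078-06-01 reaches 2078-05-31 (last day of May, 31 days).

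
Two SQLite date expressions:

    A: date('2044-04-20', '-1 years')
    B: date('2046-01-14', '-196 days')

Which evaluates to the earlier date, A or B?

A

A = 2043-04-20.
B = 2045-07-02.
A is earlier.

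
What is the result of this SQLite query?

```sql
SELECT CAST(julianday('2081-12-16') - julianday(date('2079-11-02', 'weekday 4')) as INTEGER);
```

775

`weekday 4` advances to the next Thursday; 2079-11-02 is already a Thursday, so it stays at 2079-11-02.
28 days remain in November 2079 after the 2nd (30 − 2).
Full months from December 2079 through November 2081 contribute their day counts.
Then 16 days into December 2081.
Total: 28 + 31 + 31 + 29 + 31 + 30 + 31 + 30 + 31 + 31 + 30 + 31 + 30 + 31 + 31 + 28 + 31 + 30 + 31 + 30 + 31 + 31 + 30 + 31 + 30 + 16 = 775.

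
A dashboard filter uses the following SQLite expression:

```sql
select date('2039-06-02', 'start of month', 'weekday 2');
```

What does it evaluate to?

`start of month` rewinds 2039-06-02 to 2039-06-01.
`weekday 2` advances to the next Tuesday; 2039-06-01 is a Wednesday, so it moves forward to 2039-06-07.

2039-06-07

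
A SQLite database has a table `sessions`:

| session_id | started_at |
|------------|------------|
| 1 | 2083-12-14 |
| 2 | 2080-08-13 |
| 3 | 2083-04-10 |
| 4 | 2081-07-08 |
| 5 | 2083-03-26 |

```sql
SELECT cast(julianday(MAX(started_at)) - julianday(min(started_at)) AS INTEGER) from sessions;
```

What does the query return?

MIN = 2080-08-13, MAX = 2083-12-14.
18 days remain in August 2080 after the 13th (31 − 13).
Full months from September 2080 through November 2083 contribute their day counts.
Then 14 days into December 2083.
Total: 18 + 30 + 31 + 30 + 31 + 31 + 28 + 31 + 30 + 31 + 30 + 31 + 31 + 30 + 31 + 30 + 31 + 31 + 28 + 31 + 30 + 31 + 30 + 31 + 31 + 30 + 31 + 30 + 31 + 31 + 28 + 31 + 30 + 31 + 30 + 31 + 31 + 30 + 31 + 30 + 14 = 1218.

1218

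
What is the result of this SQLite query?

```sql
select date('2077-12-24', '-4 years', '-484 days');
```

Adding -4 years to 2077-12-24 gives 2073-12-24.
Applying '-484 days' to 2073-12-24: counting 484 days back gives 2072-08-27.

2072-08-27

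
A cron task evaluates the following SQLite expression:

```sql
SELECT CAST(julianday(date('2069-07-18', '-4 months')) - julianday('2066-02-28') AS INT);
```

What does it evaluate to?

Adding -4 months to 2069-07-18 gives 2069-03-18.
0 days remain in February 2066 after the 28th (28 − 28).
Full months from March 2066 through February 2069 contribute their day counts.
Then 18 days into March 2069.
Total: 0 + 31 + 30 + 31 + 30 + 31 + 31 + 30 + 31 + 30 + 31 + 31 + 28 + 31 + 30 + 31 + 30 + 31 + 31 + 30 + 31 + 30 + 31 + 31 + 29 + 31 + 30 + 31 + 30 + 31 + 31 + 30 + 31 + 30 + 31 + 31 + 28 + 18 = 1114.

1114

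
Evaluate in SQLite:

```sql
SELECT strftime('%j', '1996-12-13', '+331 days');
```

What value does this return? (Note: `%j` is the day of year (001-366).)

313

First apply '+331 days': 1996-12-13 → 1997-11-09.
Day-of-year for 1997-11-09: days since 1997-01-01 inclusive = 313, zero-padded to 313.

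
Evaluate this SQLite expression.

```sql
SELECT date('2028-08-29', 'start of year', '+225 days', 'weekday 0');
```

`start of year` rewinds 2028-08-29 to 2028-01-01.
Applying '+225 days' to 2028-01-01: counting 225 days forward gives 2028-08-13.
`weekday 0` advances to the next Sunday; 2028-08-13 is already a Sunday, so it stays at 2028-08-13.

2028-08-13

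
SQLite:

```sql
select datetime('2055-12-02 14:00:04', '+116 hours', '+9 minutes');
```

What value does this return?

2055-12-07 10:09:04

+116 hours from 2055-12-02 14:00:04 is 2055-12-07 10:00:04 (crosses midnight).
+9 minutes from 2055-12-07 10:00:04 is 2055-12-07 10:09:04.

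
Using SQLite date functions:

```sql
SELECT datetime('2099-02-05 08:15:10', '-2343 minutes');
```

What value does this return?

2343 minutes = 39h 3m; -2343 minutes from 2099-02-05 08:15:10 is 2099-02-03 17:12:10 (crosses midnight).

2099-02-03 17:12:10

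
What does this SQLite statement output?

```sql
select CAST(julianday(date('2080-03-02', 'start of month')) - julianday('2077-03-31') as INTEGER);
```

`start of month` rewinds 2080-03-02 to 2080-03-01.
0 days remain in March 2077 after the 31st (31 − 31).
Full months from April 2077 through February 2080 contribute their day counts.
Then 1 day into March 2080.
Total: 0 + 30 + 31 + 30 + 31 + 31 + 30 + 31 + 30 + 31 + 31 + 28 + 31 + 30 + 31 + 30 + 31 + 31 + 30 + 31 + 30 + 31 + 31 + 28 + 31 + 30 + 31 + 30 + 31 + 31 + 30 + 31 + 30 + 31 + 31 + 29 + 1 = 1066.

1066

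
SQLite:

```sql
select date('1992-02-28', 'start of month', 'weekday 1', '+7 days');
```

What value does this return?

1992-02-10

`start of month` rewinds 1992-02-28 to 1992-02-01.
`weekday 1` advances to the next Monday; 1992-02-01 is a Saturday, so it moves forward to 1992-02-03.
Advancing 7 more days within February lands on 1992-02-10.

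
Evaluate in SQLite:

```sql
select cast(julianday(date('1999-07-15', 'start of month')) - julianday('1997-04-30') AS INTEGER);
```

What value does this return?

792

`start of month` rewinds 1999-07-15 to 1999-07-01.
0 days remain in April 1997 after the 30th (30 − 30).
Full months from May 1997 through June 1999 contribute their day counts.
Then 1 day into July 1999.
Total: 0 + 31 + 30 + 31 + 31 + 30 + 31 + 30 + 31 + 31 + 28 + 31 + 30 + 31 + 30 + 31 + 31 + 30 + 31 + 30 + 31 + 31 + 28 + 31 + 30 + 31 + 30 + 1 = 792.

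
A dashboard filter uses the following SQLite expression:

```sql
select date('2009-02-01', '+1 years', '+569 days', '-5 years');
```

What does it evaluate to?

Adding +1 year to 2009-02-01 gives 2010-02-01.
Applying '+569 days' to 2010-02-01: counting 569 days forward gives 2011-08-24.
Adding -5 years to 2011-08-24 gives 2006-08-24.

2006-08-24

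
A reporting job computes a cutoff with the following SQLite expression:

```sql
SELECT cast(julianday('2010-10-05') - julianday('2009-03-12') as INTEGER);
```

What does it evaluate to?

19 days remain in March 2009 after the 12th (31 − 12).
Full months from April 2009 through September 2010 contribute their day counts.
Then 5 days into October 2010.
Total: 19 + 30 + 31 + 30 + 31 + 31 + 30 + 31 + 30 + 31 + 31 + 28 + 31 + 30 + 31 + 30 + 31 + 31 + 30 + 5 = 572.

572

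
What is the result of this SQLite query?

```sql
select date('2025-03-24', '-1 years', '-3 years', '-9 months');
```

2020-06-24

Adding -1 year to 2025-03-24 gives 2024-03-24.
Adding -3 years to 2024-03-24 gives 2021-03-24.
Adding -9 months to 2021-03-24 gives 2020-06-24.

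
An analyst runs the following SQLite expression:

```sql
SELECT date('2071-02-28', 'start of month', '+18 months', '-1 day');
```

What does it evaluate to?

`start of month` rewinds 2071-02-28 to 2071-02-01.
Adding +18 months to 2071-02-01 gives 2072-08-01.
Going back 1 day from 2072-08-01 reaches 2072-07-31 (last day of July, 31 days).

2072-07-31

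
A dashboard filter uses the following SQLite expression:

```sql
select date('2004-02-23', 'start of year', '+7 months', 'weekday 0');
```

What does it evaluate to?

`start of year` rewinds 2004-02-23 to 2004-01-01.
Adding +7 months to 2004-01-01 gives 2004-08-01.
`weekday 0` advances to the next Sunday; 2004-08-01 is already a Sunday, so it stays at 2004-08-01.

2004-08-01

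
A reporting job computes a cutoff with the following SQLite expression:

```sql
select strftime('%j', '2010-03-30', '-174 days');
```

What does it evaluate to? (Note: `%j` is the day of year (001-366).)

280

First apply '-174 days': 2010-03-30 → 2009-10-07.
Day-of-year for 2009-10-07: days since 2009-01-01 inclusive = 280, zero-padded to 280.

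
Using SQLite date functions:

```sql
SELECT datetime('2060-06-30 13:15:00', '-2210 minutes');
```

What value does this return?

2060-06-29 00:25:00

2210 minutes = 36h 50m; -2210 minutes from 2060-06-30 13:15:00 is 2060-06-29 00:25:00 (crosses midnight).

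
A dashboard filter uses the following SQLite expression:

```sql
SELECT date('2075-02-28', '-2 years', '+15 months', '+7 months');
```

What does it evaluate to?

2074-12-28

Adding -2 years to 2075-02-28 gives 2073-02-28.
Adding +15 months to 2073-02-28 gives 2074-05-28.
Adding +7 months to 2074-05-28 gives 2074-12-28.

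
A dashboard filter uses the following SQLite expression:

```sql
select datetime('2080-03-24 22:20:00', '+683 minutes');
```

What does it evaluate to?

683 minutes = 11h 23m; +683 minutes from 2080-03-24 22:20:00 is 2080-03-25 09:43:00 (crosses midnight).

2080-03-25 09:43:00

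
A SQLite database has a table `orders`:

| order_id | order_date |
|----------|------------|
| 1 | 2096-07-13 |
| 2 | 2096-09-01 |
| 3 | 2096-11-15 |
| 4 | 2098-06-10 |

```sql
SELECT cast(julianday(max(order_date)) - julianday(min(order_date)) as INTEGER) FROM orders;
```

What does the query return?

697

MIN = 2096-07-13, MAX = 2098-06-10.
18 days remain in July 2096 after the 13th (31 − 13).
Full months from August 2096 through May 2098 contribute their day counts.
Then 10 days into June 2098.
Total: 18 + 31 + 30 + 31 + 30 + 31 + 31 + 28 + 31 + 30 + 31 + 30 + 31 + 31 + 30 + 31 + 30 + 31 + 31 + 28 + 31 + 30 + 31 + 10 = 697.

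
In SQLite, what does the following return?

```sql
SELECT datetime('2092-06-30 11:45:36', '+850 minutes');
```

850 minutes = 14h 10m; +850 minutes from 2092-06-30 11:45:36 is 2092-07-01 01:55:36 (crosses midnight).

2092-07-01 01:55:36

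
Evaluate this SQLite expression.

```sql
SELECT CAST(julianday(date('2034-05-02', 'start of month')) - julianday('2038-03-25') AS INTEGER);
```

`start of month` rewinds 2034-05-02 to 2034-05-01.
30 days remain in May 2034 after the 1st (31 − 1).
Full months from June 2034 through February 2038 contribute their day counts.
Then 25 days into March 2038.
Total: 30 + 30 + 31 + 31 + 30 + 31 + 30 + 31 + 31 + 28 + 31 + 30 + 31 + 30 + 31 + 31 + 30 + 31 + 30 + 31 + 31 + 29 + 31 + 30 + 31 + 30 + 31 + 31 + 30 + 31 + 30 + 31 + 31 + 28 + 31 + 30 + 31 + 30 + 31 + 31 + 30 + 31 + 30 + 31 + 31 + 28 + 25 = 1424.
The subtraction is earlier − later, so the result is −1424 → -1424.

-1424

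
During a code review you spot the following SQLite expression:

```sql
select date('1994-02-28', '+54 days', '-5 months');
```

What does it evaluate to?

1993-11-23

Applying '+54 days' to 1994-02-28: counting 54 days forward gives 1994-04-23.
Adding -5 months to 1994-04-23 gives 1993-11-23.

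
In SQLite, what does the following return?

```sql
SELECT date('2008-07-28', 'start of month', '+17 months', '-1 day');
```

`start of month` rewinds 2008-07-28 to 2008-07-01.
Adding +17 months to 2008-07-01 gives 2009-12-01.
Going back 1 day from 2009-12-01 reaches 2009-11-30 (last day of November, 30 days).

2009-11-30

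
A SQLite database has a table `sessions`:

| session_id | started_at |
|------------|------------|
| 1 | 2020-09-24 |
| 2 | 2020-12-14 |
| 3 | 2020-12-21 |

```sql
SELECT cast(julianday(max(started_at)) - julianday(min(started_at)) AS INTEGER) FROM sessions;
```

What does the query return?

88

MIN = 2020-09-24, MAX = 2020-12-21.
6 days remain in September 2020 after the 24th (30 − 24).
October 2020: 31 days.
November 2020: 30 days.
Then 21 days into December 2020.
Total: 6 + 31 + 30 + 21 = 88.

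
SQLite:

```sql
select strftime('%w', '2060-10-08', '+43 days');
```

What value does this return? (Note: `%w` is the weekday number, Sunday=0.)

First apply '+43 days': 2060-10-08 → 2060-11-20.
2060-11-20 is a Saturday; with Sunday=0 that is 6.

6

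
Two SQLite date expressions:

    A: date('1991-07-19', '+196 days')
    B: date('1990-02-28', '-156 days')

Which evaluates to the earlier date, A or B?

A = 1992-01-31.
B = 1989-09-25.
B is earlier.

B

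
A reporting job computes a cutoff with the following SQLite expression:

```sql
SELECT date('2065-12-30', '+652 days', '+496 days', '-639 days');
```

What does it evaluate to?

2067-05-23

Applying '+652 days' to 2065-12-30: counting 652 days forward gives 2067-10-13.
Applying '+496 days' to 2067-10-13: counting 496 days forward gives 2069-02-20.
Applying '-639 days' to 2069-02-20: counting 639 days back gives 2067-05-23.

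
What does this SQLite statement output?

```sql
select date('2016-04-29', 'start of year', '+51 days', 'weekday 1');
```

`start of year` rewinds 2016-04-29 to 2016-01-01.
Applying '+51 days' to 2016-01-01: counting 51 days forward gives 2016-02-21.
`weekday 1` advances to the next Monday; 2016-02-21 is a Sunday, so it moves forward to 2016-02-22.

2016-02-22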